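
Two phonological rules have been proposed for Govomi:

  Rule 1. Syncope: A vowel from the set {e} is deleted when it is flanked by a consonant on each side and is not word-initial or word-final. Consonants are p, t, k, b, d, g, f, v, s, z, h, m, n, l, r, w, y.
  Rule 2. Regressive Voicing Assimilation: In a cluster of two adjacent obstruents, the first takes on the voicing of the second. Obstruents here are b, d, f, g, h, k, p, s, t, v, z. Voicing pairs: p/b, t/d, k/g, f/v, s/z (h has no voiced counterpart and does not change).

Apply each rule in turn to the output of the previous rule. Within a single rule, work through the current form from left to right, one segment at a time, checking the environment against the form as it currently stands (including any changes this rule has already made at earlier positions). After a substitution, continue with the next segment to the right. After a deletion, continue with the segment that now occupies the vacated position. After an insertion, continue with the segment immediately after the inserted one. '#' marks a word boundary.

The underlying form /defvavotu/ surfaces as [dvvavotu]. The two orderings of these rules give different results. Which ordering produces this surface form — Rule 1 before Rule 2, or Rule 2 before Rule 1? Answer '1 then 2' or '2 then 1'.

Order 1 then 2:
  1 Syncope: [defvavotu] → [dfvavotu]
  2 Regressive Voicing Assimilation: [dfvavotu] → [tvvavotu]
  result: [tvvavotu]
Order 2 then 1:
  2 Regressive Voicing Assimilation: [defvavotu] → [devvavotu]
  1 Syncope: [devvavotu] → [dvvavotu]
  result: [dvvavotu]

2 then 1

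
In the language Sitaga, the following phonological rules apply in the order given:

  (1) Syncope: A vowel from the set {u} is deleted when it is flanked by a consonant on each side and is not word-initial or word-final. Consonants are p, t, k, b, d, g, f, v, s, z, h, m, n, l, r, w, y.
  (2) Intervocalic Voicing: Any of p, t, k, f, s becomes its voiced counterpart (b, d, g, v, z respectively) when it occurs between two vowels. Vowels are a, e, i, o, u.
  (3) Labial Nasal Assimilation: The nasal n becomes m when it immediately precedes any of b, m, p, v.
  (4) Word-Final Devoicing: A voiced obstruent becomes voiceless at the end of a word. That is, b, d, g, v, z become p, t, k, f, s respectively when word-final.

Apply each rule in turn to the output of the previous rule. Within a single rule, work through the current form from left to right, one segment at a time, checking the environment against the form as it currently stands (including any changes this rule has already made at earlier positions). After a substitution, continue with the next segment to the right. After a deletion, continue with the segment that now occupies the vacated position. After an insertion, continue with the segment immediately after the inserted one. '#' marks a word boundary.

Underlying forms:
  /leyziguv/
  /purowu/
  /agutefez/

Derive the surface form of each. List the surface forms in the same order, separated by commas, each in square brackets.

/leyziguv/:
  (1) Syncope: [leyziguv] → [leyzigv]
  (2) Intervocalic Voicing: no change — [leyzigv]
  (3) Labial Nasal Assimilation: no change — [leyzigv]
  (4) Word-Final Devoicing: [leyzigv] → [leyzigf]
/purowu/:
  (1) Syncope: [purowu] → [prowu]
  (2) Intervocalic Voicing: no change — [prowu]
  (3) Labial Nasal Assimilation: no change — [prowu]
  (4) Word-Final Devoicing: no change — [prowu]
/agutefez/:
  (1) Syncope: [agutefez] → [agtefez]
  (2) Intervocalic Voicing: [agtefez] → [agtevez]
  (3) Labial Nasal Assimilation: no change — [agtevez]
  (4) Word-Final Devoicing: [agtevez] → [agteves]

[leyzigf], [prowu], [agteves]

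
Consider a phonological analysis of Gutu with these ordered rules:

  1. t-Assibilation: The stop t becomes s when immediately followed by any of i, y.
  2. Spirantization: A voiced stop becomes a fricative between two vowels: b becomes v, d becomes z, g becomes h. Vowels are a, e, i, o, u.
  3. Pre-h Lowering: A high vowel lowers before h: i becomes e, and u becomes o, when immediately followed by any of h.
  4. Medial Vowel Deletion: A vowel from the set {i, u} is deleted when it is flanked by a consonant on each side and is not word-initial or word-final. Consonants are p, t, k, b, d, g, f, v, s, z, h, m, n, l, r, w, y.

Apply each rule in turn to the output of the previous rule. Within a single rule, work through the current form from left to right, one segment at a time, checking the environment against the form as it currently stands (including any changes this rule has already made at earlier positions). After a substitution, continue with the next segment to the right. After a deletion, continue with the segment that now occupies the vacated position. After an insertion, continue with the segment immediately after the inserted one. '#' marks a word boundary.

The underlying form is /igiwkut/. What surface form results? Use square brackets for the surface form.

1 t-Assibilation: no change — [igiwkut]
2 Spirantization: [igiwkut] → [ihiwkut]
3 Pre-h Lowering: [ihiwkut] → [ehiwkut]
4 Medial Vowel Deletion: [ehiwkut] → [ehwkt]

[ehwkt]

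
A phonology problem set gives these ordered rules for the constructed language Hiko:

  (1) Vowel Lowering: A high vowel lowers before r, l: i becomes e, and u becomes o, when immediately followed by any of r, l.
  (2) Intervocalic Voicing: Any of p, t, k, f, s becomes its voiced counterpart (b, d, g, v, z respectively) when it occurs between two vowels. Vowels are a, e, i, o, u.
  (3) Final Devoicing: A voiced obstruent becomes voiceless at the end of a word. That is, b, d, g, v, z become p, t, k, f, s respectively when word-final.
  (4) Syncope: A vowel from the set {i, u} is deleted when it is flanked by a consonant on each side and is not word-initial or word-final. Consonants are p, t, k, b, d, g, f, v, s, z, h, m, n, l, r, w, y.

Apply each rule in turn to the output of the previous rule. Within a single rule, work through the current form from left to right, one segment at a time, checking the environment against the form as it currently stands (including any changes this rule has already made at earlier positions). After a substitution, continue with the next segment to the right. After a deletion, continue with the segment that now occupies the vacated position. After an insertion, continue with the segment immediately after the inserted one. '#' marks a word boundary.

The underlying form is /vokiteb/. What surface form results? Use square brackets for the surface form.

[vogdep]

(1) Vowel Lowering: no change — [vokiteb]
(2) Intervocalic Voicing: [vokiteb] → [vogideb]
(3) Final Devoicing: [vogideb] → [vogidep]
(4) Syncope: [vogidep] → [vogdep]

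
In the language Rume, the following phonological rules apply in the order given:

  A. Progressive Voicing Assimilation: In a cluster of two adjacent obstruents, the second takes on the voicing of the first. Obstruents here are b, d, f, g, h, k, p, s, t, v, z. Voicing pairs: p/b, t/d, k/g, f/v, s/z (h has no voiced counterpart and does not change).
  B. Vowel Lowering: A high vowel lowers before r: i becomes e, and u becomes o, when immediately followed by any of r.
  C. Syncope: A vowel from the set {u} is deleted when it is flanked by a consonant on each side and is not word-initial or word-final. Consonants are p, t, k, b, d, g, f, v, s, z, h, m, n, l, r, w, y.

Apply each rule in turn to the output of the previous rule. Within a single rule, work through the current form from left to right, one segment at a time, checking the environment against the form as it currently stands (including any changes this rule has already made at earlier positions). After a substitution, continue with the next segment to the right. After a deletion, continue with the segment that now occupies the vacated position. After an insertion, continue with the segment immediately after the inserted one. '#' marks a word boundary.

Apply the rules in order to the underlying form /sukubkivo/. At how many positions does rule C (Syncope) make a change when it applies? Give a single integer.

A Progressive Voicing Assimilation: [sukubkivo] → [sukubgivo]
B Vowel Lowering: no change — [sukubgivo]
C Syncope: [sukubgivo] → [skbgivo]
Rule C changed 2 position(s).

2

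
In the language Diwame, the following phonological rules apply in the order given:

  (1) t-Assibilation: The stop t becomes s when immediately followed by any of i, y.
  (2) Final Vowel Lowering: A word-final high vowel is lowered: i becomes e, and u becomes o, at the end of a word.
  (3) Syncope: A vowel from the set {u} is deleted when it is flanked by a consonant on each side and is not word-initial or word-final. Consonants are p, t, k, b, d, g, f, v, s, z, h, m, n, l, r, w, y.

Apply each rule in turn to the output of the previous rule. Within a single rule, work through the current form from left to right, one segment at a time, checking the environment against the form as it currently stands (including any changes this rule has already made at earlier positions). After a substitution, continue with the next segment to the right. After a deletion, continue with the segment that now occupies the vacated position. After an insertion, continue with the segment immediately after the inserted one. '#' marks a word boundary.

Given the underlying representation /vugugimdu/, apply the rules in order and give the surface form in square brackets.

[vggimdo]

(1) t-Assibilation: no change — [vugugimdu]
(2) Final Vowel Lowering: [vugugimdu] → [vugugimdo]
(3) Syncope: [vugugimdo] → [vggimdo]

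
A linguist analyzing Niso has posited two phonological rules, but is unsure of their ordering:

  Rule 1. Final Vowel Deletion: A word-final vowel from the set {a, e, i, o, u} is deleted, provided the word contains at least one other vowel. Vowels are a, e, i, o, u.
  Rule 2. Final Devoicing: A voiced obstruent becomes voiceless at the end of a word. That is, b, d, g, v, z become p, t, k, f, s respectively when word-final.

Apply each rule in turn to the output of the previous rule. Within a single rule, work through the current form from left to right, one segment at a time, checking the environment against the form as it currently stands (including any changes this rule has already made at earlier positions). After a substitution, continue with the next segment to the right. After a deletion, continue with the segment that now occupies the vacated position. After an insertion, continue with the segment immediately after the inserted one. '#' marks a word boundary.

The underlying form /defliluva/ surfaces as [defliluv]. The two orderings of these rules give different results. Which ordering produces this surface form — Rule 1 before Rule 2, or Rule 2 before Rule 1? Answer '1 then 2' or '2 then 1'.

2 then 1

Order 1 then 2:
  1 Final Vowel Deletion: [defliluva] → [defliluv]
  2 Final Devoicing: [defliluv] → [defliluf]
  result: [defliluf]
Order 2 then 1:
  2 Final Devoicing: no change — [defliluva]
  1 Final Vowel Deletion: [defliluva] → [defliluv]
  result: [defliluv]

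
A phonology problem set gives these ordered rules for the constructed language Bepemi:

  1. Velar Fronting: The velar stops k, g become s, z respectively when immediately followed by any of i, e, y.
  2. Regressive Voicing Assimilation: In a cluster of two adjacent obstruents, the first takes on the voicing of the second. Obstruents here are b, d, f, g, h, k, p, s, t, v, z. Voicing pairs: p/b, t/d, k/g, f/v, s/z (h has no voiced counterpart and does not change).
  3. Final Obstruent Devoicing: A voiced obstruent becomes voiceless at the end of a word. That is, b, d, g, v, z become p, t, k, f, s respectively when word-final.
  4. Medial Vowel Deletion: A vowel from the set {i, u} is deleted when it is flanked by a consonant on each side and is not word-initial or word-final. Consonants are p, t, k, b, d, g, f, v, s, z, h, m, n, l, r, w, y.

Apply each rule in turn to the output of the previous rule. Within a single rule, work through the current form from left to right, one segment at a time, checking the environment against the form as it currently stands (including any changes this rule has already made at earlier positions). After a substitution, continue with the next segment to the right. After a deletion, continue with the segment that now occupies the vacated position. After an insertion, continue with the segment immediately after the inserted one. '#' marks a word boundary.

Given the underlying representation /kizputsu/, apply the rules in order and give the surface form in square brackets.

[ssptsu]

1 Velar Fronting: [kizputsu] → [sizputsu]
2 Regressive Voicing Assimilation: [sizputsu] → [sisputsu]
3 Final Obstruent Devoicing: no change — [sisputsu]
4 Medial Vowel Deletion: [sisputsu] → [ssptsu]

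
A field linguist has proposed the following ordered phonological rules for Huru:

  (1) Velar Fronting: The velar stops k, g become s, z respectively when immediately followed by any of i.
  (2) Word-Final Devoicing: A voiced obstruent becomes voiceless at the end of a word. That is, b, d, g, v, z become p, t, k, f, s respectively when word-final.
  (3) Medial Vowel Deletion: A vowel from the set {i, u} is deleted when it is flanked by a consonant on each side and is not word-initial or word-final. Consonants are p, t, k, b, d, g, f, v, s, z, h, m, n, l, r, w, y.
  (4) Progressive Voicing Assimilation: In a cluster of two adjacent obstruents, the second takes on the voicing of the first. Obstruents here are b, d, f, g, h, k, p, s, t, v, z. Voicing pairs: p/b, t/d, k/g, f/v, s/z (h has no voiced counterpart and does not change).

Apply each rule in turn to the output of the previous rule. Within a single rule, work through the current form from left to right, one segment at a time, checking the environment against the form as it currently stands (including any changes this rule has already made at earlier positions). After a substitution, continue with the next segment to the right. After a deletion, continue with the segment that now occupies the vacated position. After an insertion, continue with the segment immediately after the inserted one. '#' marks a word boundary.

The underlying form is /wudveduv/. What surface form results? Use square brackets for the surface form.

(1) Velar Fronting: no change — [wudveduv]
(2) Word-Final Devoicing: [wudveduv] → [wudveduf]
(3) Medial Vowel Deletion: [wudveduf] → [wdvedf]
(4) Progressive Voicing Assimilation: [wdvedf] → [wdvedv]

[wdvedv]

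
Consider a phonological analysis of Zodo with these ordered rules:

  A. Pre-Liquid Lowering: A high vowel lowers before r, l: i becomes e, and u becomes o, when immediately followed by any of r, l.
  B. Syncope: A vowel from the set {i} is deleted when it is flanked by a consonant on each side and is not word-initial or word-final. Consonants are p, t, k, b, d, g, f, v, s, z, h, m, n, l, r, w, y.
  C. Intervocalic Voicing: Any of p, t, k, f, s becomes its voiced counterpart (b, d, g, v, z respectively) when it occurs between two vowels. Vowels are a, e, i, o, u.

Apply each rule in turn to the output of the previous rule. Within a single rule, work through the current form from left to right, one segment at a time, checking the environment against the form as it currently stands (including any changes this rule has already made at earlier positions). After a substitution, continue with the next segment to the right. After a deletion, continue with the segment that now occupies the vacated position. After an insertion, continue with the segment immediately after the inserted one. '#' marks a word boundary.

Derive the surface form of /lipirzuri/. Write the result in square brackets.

A Pre-Liquid Lowering: [lipirzuri] → [liperzori]
B Syncope: [liperzori] → [lperzori]
C Intervocalic Voicing: no change — [lperzori]

[lperzori]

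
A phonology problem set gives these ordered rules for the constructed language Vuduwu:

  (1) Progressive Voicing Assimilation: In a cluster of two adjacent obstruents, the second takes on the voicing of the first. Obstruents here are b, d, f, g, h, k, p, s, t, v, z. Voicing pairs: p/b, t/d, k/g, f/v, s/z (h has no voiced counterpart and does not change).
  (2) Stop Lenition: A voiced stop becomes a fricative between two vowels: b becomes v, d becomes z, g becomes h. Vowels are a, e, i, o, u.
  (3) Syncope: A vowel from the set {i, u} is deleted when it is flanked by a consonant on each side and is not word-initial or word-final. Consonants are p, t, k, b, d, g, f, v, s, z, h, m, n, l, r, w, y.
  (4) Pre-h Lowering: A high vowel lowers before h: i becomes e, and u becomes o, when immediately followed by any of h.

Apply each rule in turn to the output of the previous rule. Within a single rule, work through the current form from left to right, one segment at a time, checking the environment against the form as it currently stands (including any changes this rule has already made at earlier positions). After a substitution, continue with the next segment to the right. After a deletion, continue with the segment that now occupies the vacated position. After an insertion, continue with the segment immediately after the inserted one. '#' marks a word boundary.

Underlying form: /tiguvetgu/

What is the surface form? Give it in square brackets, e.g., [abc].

[thvetku]

(1) Progressive Voicing Assimilation: [tiguvetgu] → [tiguvetku]
(2) Stop Lenition: [tiguvetku] → [tihuvetku]
(3) Syncope: [tihuvetku] → [thvetku]
(4) Pre-h Lowering: no change — [thvetku]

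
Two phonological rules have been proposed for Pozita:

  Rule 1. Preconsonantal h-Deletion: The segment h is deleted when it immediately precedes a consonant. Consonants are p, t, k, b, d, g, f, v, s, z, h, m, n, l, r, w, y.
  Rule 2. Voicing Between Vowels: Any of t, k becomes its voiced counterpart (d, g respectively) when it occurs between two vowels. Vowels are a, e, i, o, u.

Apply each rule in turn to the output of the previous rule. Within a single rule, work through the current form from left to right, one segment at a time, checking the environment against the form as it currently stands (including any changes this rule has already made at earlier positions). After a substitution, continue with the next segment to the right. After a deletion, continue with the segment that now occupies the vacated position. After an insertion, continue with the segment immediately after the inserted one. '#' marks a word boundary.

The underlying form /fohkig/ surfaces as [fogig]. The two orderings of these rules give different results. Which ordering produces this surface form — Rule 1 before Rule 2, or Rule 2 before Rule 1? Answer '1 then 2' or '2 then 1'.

Order 1 then 2:
  1 Preconsonantal h-Deletion: [fohkig] → [fokig]
  2 Voicing Between Vowels: [fokig] → [fogig]
  result: [fogig]
Order 2 then 1:
  2 Voicing Between Vowels: no change — [fohkig]
  1 Preconsonantal h-Deletion: [fohkig] → [fokig]
  result: [fokig]

1 then 2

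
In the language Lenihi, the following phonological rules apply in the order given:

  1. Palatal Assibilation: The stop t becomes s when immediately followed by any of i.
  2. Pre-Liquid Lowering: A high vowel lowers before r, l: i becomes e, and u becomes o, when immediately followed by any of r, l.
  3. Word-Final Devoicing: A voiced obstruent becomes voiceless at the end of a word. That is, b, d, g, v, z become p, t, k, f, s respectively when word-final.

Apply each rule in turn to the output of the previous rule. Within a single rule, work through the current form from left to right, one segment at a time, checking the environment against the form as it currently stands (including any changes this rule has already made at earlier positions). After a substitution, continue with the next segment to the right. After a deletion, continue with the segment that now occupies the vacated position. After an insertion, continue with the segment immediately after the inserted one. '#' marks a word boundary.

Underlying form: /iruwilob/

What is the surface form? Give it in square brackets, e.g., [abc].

1 Palatal Assibilation: no change — [iruwilob]
2 Pre-Liquid Lowering: [iruwilob] → [eruwelob]
3 Word-Final Devoicing: [eruwelob] → [eruwelop]

[eruwelop]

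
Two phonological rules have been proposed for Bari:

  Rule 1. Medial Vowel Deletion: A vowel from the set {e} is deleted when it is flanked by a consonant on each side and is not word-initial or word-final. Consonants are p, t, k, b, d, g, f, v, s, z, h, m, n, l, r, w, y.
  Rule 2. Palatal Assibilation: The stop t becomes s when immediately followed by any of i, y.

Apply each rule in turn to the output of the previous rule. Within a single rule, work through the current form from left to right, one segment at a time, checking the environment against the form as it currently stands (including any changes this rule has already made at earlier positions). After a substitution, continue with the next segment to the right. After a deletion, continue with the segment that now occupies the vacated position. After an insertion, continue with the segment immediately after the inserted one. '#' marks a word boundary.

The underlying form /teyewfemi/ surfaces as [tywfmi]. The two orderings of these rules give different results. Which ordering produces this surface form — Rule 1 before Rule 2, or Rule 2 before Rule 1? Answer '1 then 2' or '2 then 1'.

2 then 1

Order 1 then 2:
  1 Medial Vowel Deletion: [teyewfemi] → [tywfmi]
  2 Palatal Assibilation: [tywfmi] → [sywfmi]
  result: [sywfmi]
Order 2 then 1:
  2 Palatal Assibilation: no change — [teyewfemi]
  1 Medial Vowel Deletion: [teyewfemi] → [tywfmi]
  result: [tywfmi]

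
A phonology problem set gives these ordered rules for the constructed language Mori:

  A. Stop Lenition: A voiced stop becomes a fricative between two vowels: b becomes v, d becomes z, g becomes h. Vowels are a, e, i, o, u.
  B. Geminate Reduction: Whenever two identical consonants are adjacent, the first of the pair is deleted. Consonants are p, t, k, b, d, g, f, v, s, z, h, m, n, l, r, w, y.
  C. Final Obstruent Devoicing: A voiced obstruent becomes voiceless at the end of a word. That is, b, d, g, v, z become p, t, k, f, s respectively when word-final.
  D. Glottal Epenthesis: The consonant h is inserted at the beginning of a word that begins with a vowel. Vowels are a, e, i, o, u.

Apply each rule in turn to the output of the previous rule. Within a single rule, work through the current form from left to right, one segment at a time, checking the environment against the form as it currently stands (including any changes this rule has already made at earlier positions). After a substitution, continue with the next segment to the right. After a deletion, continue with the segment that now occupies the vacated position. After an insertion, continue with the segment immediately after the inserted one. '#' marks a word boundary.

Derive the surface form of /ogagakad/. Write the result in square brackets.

[hohahakat]

A Stop Lenition: [ogagakad] → [ohahakad]
B Geminate Reduction: no change — [ohahakad]
C Final Obstruent Devoicing: [ohahakad] → [ohahakat]
D Glottal Epenthesis: [ohahakat] → [hohahakat]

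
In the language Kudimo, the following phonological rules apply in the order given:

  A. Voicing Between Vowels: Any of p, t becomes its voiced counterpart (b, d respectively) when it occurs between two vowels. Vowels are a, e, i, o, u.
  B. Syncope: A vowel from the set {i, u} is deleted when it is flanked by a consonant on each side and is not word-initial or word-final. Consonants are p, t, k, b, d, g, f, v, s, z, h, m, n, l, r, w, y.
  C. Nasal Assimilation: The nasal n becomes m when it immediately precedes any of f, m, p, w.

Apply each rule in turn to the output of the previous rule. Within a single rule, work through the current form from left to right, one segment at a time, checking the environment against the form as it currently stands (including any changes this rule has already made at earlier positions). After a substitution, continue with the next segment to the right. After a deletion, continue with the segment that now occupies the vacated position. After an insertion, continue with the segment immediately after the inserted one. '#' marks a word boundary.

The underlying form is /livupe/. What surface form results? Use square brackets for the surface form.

A Voicing Between Vowels: [livupe] → [livube]
B Syncope: [livube] → [lvbe]
C Nasal Assimilation: no change — [lvbe]

[lvbe]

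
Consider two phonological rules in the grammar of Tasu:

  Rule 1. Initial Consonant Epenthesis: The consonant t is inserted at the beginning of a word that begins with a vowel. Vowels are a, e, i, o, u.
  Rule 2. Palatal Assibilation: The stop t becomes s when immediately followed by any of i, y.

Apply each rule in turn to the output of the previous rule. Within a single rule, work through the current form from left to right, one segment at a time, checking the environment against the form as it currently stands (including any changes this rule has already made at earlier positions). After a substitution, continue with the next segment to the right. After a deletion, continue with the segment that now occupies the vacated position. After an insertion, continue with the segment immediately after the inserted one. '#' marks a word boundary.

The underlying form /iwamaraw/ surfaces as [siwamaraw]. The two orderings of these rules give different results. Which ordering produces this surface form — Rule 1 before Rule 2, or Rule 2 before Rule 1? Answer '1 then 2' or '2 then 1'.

1 then 2

Order 1 then 2:
  1 Initial Consonant Epenthesis: [iwamaraw] → [tiwamaraw]
  2 Palatal Assibilation: [tiwamaraw] → [siwamaraw]
  result: [siwamaraw]
Order 2 then 1:
  2 Palatal Assibilation: no change — [iwamaraw]
  1 Initial Consonant Epenthesis: [iwamaraw] → [tiwamaraw]
  result: [tiwamaraw]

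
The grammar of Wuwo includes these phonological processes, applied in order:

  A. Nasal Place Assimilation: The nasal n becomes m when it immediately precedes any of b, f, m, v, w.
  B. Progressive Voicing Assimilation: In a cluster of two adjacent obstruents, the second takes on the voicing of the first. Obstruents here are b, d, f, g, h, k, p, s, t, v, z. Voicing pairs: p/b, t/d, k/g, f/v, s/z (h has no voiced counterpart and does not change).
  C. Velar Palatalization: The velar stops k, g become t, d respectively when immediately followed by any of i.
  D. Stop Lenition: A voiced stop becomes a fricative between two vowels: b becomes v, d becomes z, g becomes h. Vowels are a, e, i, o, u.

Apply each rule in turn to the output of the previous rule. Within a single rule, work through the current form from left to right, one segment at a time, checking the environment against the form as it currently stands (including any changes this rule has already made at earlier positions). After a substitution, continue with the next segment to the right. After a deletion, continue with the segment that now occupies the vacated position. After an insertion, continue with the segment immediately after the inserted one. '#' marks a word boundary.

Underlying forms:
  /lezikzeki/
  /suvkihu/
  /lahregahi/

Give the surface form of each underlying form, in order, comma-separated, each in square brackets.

/lezikzeki/:
  A Nasal Place Assimilation: no change — [lezikzeki]
  B Progressive Voicing Assimilation: [lezikzeki] → [lezikseki]
  C Velar Palatalization: [lezikseki] → [lezikseti]
  D Stop Lenition: no change — [lezikseti]
/suvkihu/:
  A Nasal Place Assimilation: no change — [suvkihu]
  B Progressive Voicing Assimilation: [suvkihu] → [suvgihu]
  C Velar Palatalization: [suvgihu] → [suvdihu]
  D Stop Lenition: no change — [suvdihu]
/lahregahi/:
  A Nasal Place Assimilation: no change — [lahregahi]
  B Progressive Voicing Assimilation: no change — [lahregahi]
  C Velar Palatalization: no change — [lahregahi]
  D Stop Lenition: [lahregahi] → [lahrehahi]

[lezikseti], [suvdihu], [lahrehahi]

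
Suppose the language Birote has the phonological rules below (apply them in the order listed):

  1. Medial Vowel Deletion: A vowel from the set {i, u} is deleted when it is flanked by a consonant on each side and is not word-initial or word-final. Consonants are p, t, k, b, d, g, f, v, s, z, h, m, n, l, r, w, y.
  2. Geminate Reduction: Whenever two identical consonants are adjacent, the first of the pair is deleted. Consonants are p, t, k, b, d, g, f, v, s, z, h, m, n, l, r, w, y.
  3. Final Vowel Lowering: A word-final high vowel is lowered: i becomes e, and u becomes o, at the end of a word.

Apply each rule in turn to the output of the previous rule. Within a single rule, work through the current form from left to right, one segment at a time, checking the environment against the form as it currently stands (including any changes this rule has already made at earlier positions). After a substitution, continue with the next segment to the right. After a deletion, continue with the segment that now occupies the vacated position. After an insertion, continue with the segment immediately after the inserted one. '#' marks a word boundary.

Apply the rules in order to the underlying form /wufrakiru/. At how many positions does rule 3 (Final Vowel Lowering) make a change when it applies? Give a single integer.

1 Medial Vowel Deletion: [wufrakiru] → [wfrakru]
2 Geminate Reduction: no change — [wfrakru]
3 Final Vowel Lowering: [wfrakru] → [wfrakro]
Rule 3 changed 1 position(s).

1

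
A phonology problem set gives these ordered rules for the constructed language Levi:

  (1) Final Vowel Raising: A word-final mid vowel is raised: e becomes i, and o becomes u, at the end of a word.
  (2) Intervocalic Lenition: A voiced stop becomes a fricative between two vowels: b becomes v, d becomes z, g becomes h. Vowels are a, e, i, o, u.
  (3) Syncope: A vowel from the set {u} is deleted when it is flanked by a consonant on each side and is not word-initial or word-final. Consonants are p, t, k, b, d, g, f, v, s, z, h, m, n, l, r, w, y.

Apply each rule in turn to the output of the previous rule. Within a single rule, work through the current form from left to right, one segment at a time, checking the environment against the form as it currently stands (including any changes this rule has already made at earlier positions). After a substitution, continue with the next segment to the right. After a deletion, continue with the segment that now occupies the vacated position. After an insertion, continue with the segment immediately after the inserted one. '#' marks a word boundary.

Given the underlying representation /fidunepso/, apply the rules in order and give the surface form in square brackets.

[fiznepsu]

(1) Final Vowel Raising: [fidunepso] → [fidunepsu]
(2) Intervocalic Lenition: [fidunepsu] → [fizunepsu]
(3) Syncope: [fizunepsu] → [fiznepsu]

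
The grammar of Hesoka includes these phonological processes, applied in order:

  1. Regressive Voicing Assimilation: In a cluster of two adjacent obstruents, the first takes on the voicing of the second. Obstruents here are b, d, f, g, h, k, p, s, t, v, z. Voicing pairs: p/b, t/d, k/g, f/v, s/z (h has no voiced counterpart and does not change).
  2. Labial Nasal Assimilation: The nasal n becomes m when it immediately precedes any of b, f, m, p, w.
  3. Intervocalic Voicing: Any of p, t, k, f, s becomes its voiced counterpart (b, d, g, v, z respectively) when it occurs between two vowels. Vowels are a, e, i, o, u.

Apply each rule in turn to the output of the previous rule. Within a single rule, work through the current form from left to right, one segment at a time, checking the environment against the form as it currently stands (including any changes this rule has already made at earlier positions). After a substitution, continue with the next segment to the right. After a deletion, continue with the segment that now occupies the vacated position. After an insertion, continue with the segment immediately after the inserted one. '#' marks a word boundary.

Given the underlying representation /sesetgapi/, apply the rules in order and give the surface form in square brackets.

[sezedgabi]

1 Regressive Voicing Assimilation: [sesetgapi] → [sesedgapi]
2 Labial Nasal Assimilation: no change — [sesedgapi]
3 Intervocalic Voicing: [sesedgapi] → [sezedgabi]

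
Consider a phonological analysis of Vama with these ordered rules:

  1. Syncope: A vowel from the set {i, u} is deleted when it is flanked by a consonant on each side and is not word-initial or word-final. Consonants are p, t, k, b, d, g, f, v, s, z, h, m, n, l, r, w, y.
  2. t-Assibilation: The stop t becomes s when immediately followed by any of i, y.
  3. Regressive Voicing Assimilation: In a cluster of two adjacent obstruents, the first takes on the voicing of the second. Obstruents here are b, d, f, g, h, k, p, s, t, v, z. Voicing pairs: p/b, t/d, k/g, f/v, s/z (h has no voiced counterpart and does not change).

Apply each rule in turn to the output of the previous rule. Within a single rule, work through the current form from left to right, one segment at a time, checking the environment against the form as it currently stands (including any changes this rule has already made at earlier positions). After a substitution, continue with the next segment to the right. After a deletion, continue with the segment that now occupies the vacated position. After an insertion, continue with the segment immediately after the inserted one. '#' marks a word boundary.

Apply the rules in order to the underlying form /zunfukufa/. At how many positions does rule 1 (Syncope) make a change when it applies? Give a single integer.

3

1 Syncope: [zunfukufa] → [znfkfa]
2 t-Assibilation: no change — [znfkfa]
3 Regressive Voicing Assimilation: no change — [znfkfa]
Rule 1 changed 3 position(s).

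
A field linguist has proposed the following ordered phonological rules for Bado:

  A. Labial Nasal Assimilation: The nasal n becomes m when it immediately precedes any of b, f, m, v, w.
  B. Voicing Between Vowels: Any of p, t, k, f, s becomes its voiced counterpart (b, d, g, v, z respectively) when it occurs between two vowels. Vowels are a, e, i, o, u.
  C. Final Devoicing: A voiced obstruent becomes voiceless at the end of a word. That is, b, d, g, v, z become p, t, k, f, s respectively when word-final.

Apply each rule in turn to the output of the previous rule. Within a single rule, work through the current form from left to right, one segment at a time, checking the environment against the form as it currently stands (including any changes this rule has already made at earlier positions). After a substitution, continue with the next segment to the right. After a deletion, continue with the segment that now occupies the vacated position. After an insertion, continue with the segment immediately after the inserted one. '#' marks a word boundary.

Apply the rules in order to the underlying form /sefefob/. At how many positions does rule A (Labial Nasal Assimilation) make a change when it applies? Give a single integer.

A Labial Nasal Assimilation: no change — [sefefob]
B Voicing Between Vowels: [sefefob] → [sevevob]
C Final Devoicing: [sevevob] → [sevevop]
Rule A changed 0 position(s).

0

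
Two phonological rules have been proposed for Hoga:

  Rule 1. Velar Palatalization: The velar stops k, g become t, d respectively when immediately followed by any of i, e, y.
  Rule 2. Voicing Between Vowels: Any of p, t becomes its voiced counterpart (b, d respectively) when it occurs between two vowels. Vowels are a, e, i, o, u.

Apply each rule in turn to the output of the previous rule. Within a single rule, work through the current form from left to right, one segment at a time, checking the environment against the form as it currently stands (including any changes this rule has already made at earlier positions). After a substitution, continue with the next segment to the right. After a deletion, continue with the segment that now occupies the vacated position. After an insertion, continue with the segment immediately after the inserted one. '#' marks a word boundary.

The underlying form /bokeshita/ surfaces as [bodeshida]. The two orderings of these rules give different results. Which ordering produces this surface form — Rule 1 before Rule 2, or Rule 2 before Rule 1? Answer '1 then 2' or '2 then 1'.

1 then 2

Order 1 then 2:
  1 Velar Palatalization: [bokeshita] → [boteshita]
  2 Voicing Between Vowels: [boteshita] → [bodeshida]
  result: [bodeshida]
Order 2 then 1:
  2 Voicing Between Vowels: [bokeshita] → [bokeshida]
  1 Velar Palatalization: [bokeshida] → [boteshida]
  result: [boteshida]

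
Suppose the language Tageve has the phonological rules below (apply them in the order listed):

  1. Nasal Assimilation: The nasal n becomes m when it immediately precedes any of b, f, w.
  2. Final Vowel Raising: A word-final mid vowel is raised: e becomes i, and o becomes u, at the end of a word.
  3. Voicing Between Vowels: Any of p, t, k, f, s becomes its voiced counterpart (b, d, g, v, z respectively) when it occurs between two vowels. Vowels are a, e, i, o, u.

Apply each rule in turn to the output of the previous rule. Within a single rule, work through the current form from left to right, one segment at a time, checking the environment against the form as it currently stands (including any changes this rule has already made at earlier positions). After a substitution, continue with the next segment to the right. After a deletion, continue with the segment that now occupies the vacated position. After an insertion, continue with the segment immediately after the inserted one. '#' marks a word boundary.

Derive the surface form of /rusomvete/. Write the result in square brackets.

[ruzomvedi]

1 Nasal Assimilation: no change — [rusomvete]
2 Final Vowel Raising: [rusomvete] → [rusomveti]
3 Voicing Between Vowels: [rusomveti] → [ruzomvedi]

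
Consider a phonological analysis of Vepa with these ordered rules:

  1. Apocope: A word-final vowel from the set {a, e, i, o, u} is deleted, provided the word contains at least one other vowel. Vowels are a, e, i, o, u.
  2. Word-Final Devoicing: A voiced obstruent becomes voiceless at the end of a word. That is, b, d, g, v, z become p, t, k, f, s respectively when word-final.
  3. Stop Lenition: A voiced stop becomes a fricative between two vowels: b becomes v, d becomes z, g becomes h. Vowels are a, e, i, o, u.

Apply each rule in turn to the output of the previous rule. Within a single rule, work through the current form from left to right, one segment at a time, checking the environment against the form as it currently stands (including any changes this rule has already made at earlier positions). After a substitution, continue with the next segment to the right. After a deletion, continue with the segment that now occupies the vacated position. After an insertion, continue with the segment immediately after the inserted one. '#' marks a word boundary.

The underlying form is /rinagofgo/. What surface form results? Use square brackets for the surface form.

[rinahofk]

1 Apocope: [rinagofgo] → [rinagofg]
2 Word-Final Devoicing: [rinagofg] → [rinagofk]
3 Stop Lenition: [rinagofk] → [rinahofk]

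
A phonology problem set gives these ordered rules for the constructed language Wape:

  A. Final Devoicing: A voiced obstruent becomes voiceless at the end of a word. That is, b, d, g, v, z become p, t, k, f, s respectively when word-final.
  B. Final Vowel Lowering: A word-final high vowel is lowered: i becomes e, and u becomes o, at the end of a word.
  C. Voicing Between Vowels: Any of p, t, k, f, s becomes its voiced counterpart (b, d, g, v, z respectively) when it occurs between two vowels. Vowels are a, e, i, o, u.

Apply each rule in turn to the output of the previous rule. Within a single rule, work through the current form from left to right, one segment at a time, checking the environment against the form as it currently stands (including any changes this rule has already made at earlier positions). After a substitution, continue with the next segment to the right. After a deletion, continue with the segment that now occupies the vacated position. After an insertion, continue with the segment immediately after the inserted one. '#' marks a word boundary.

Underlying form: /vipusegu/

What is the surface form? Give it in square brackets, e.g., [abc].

A Final Devoicing: no change — [vipusegu]
B Final Vowel Lowering: [vipusegu] → [vipusego]
C Voicing Between Vowels: [vipusego] → [vibuzego]

[vibuzego]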